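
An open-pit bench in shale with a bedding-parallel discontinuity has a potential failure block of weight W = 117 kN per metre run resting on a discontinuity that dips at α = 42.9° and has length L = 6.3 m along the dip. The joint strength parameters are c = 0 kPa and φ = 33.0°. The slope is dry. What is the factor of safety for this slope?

Resolving the block weight along and normal to the plane and applying the Mohr–Coulomb strength on the joint:
N' = W cosα = 117·cos42.9° = 85.7 kN/m
Driving force T = W sinα = 117·sin42.9° = 79.6 kN/m
Resisting force R = c·L + N'·tanφ = 0·6.3 + 85.7·tan33.0° = 0.0 + 55.7 = 55.7 kN/m
FS = R / T = 55.7 / 79.6 = 0.699

FS = 0.70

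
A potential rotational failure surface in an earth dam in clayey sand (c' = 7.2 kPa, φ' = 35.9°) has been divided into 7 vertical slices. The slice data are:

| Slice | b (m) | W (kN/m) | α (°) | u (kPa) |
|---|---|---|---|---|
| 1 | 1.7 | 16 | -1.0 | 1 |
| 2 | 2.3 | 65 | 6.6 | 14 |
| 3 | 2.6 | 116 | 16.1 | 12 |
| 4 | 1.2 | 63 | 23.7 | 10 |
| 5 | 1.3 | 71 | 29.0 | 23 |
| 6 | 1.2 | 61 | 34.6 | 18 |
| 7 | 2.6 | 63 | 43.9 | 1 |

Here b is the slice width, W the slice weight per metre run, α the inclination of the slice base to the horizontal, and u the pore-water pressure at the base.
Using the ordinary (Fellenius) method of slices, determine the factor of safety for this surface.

Ordinary method of slices: FS = Σ[c'·Δl_i + (W_i cosα_i − u_i·Δl_i)·tanφ'] / Σ W_i sinα_i, with Δl_i = b_i / cosα_i.
Slice 1: Δl = 1.7/cos(-1.0°) = 1.700 m; N'_1 = 16·cos(-1.0°) − 1·1.700 = 14.3; c'Δl = 12.24; W sinα = -0.3
Slice 2: Δl = 2.3/cos6.6° = 2.315 m; N'_2 = 65·cos6.6° − 14·2.315 = 32.2; c'Δl = 16.67; W sinα = 7.5
Slice 3: Δl = 2.6/cos16.1° = 2.706 m; N'_3 = 116·cos16.1° − 12·2.706 = 79.0; c'Δl = 19.48; W sinα = 32.2
Slice 4: Δl = 1.2/cos23.7° = 1.311 m; N'_4 = 63·cos23.7° − 10·1.311 = 44.6; c'Δl = 9.44; W sinα = 25.3
Slice 5: Δl = 1.3/cos29.0° = 1.486 m; N'_5 = 71·cos29.0° − 23·1.486 = 27.9; c'Δl = 10.70; W sinα = 34.4
Slice 6: Δl = 1.2/cos34.6° = 1.458 m; N'_6 = 61·cos34.6° − 18·1.458 = 24.0; c'Δl = 10.50; W sinα = 34.6
Slice 7: Δl = 2.6/cos43.9° = 3.608 m; N'_7 = 63·cos43.9° − 1·3.608 = 41.8; c'Δl = 25.98; W sinα = 43.7
Σc'Δl = 105.0 kN/m; ΣN' = 263.7 kN/m; ΣW sinα = 177.4 kN/m
Resisting = 105.0 + 263.7·tan35.9° = 105.0 + 190.9 = 295.9 kN/m
FS = 295.9 / 177.4 = 1.668

FS = 1.67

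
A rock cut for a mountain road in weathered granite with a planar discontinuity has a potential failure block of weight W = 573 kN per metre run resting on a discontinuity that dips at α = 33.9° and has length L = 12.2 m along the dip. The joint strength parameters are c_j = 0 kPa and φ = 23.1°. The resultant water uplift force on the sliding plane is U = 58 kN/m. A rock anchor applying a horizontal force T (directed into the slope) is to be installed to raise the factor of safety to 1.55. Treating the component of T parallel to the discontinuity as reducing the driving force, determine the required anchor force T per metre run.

Resolving forces along and normal to the sliding plane, with the horizontal anchor force T adding T·sinα to the effective normal force and T·cosα acting up the plane against the driving force:
FS = [c_jL + (W cosα − U + T sinα) tanφ] / [W sinα − T cosα]
Without the anchor: N' = 417.6 kN/m, driving T_d = 319.6 kN/m, resisting R = 0·12.2 + 417.6·tan23.1° = 178.1 kN/m, FS = 0.56.
Setting FS = 1.55 and solving for T:
1.55·(319.6 − T cos33.9°) = 178.1 + T sin33.9°·tan23.1°
T·(sin33.9°·tan23.1° + 1.55·cos33.9°) = 1.55·319.6 − 178.1
T·(0.5577·0.4265 + 1.55·0.8300) = 495.4 − 178.1 = 317.2
T·1.5244 = 317.2
T = 208.1 kN/m

T = 208 kN/m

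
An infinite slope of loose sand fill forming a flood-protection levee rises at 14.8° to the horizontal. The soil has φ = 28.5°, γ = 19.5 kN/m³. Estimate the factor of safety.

FS = 2.06

For a dry cohesionless infinite slope the factor of safety is FS = tanφ / tanβ.
FS = tan28.5° / tan14.8° = 0.5430 / 0.2642 = 2.055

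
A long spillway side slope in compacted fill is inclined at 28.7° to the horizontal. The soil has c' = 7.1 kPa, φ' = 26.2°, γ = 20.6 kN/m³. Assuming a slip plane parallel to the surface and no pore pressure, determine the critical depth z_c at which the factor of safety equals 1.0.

Setting FS = 1.00 in FS = [c' + γz cos²β tanφ'] / [γz sinβ cosβ] and solving for z:
z = c' / [γ cosβ (FS·sinβ − cosβ·tanφ')]
  = 7.1 / [20.6·cos28.7°·(1.00·sin28.7° − cos28.7°·tan26.2°)]
  = 7.1 / [20.6·0.8771·(1.00·0.4802 − 0.8771·0.4921)]
  = 7.1 / 0.8784 = 8.083 m

z_c = 8.08 m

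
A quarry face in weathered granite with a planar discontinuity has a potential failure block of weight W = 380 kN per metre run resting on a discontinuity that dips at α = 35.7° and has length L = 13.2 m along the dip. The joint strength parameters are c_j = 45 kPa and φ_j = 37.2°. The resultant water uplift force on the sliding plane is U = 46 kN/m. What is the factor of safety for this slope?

Resolving the block weight along and normal to the plane and applying the Mohr–Coulomb strength on the joint:
N' = W cosα − U = 380·cos35.7° − 46 = 262.6 kN/m
Driving force T = W sinα = 380·sin35.7° = 221.7 kN/m
Resisting force R = c_j·L + N'·tanφ_j = 45·13.2 + 262.6·tan37.2° = 594.0 + 199.3 = 793.3 kN/m
FS = R / T = 793.3 / 221.7 = 3.578

FS = 3.58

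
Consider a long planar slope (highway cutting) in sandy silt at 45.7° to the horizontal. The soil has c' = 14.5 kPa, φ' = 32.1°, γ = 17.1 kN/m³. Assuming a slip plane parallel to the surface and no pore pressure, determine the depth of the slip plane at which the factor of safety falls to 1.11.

Setting FS = 1.11 in FS = [c' + γz cos²β tanφ'] / [γz sinβ cosβ] and solving for z:
z = c' / [γ cosβ (FS·sinβ − cosβ·tanφ')]
  = 14.5 / [17.1·cos45.7°·(1.11·sin45.7° − cos45.7°·tan32.1°)]
  = 14.5 / [17.1·0.6984·(1.11·0.7157 − 0.6984·0.6273)]
  = 14.5 / 4.2553 = 3.408 m

z = 3.41 m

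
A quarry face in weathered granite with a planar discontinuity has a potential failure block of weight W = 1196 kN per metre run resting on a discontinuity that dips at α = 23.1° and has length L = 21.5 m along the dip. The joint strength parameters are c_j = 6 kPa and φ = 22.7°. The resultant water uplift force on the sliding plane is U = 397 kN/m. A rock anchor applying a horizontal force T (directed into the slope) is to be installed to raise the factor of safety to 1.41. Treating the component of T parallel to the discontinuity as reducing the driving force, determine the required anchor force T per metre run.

T = 163 kN/m

Resolving forces along and normal to the sliding plane, with the horizontal anchor force T adding T·sinα to the effective normal force and T·cosα acting up the plane against the driving force:
FS = [c_jL + (W cosα − U + T sinα) tanφ] / [W sinα − T cosα]
Without the anchor: N' = 703.1 kN/m, driving T_d = 469.2 kN/m, resisting R = 6·21.5 + 703.1·tan22.7° = 423.1 kN/m, FS = 0.90.
Setting FS = 1.41 and solving for T:
1.41·(469.2 − T cos23.1°) = 423.1 + T sin23.1°·tan22.7°
T·(sin23.1°·tan22.7° + 1.41·cos23.1°) = 1.41·469.2 − 423.1
T·(0.3923·0.4183 + 1.41·0.9198) = 661.6 − 423.1 = 238.5
T·1.4611 = 238.5
T = 163.2 kN/m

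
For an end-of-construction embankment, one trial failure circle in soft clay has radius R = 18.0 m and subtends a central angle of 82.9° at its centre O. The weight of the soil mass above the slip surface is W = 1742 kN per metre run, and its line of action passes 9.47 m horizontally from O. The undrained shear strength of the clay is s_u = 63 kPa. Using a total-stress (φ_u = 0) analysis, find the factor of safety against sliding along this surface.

Taking moments about the centre O, the resisting moment is provided by the undrained shear strength acting along the arc:
Arc length L_a = R·θ = 18.0·(82.9°·π/180) = 18.0·1.4469 = 26.04 m
M_R = s_u·L_a·R = 63·26.04·18.0 = 29533.7 kN·m/m
M_D = W·d = 1742·9.47 = 16496.7 kN·m/m
FS = M_R / M_D = 29533.7 / 16496.7 = 1.790

FS = 1.79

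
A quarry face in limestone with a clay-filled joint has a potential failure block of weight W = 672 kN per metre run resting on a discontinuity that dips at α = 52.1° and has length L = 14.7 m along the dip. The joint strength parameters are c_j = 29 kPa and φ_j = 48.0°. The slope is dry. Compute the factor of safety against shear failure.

Resolving the block weight along and normal to the plane and applying the Mohr–Coulomb strength on the joint:
N' = W cosα = 672·cos52.1° = 412.8 kN/m
Driving force T = W sinα = 672·sin52.1° = 530.3 kN/m
Resisting force R = c_j·L + N'·tanφ_j = 29·14.7 + 412.8·tan48.0° = 426.3 + 458.5 = 884.8 kN/m
FS = R / T = 884.8 / 530.3 = 1.669

FS = 1.67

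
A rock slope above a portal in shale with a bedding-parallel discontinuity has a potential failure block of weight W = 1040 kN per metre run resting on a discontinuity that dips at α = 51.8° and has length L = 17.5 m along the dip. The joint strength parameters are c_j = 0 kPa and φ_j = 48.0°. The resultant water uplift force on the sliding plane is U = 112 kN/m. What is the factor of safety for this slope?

Resolving the block weight along and normal to the plane and applying the Mohr–Coulomb strength on the joint:
N' = W cosα − U = 1040·cos51.8° − 112 = 531.1 kN/m
Driving force T = W sinα = 1040·sin51.8° = 817.3 kN/m
Resisting force R = c_j·L + N'·tanφ_j = 0·17.5 + 531.1·tan48.0° = 0.0 + 589.9 = 589.9 kN/m
FS = R / T = 589.9 / 817.3 = 0.722

FS = 0.72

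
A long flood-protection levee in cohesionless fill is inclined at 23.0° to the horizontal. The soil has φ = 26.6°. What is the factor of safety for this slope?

FS = 1.18

For a dry cohesionless infinite slope the factor of safety is FS = tanφ / tanβ.
FS = tan26.6° / tan23.0° = 0.5008 / 0.4245 = 1.180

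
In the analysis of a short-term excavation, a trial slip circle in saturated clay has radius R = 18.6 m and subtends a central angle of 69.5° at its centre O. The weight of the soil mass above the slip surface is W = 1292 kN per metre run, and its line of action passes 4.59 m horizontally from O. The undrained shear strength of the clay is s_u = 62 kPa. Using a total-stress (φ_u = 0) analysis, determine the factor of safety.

FS = 4.39

Taking moments about the centre O, the resisting moment is provided by the undrained shear strength acting along the arc:
Arc length L_a = R·θ = 18.6·(69.5°·π/180) = 18.6·1.2130 = 22.56 m
M_R = s_u·L_a·R = 62·22.56·18.6 = 26018.3 kN·m/m
M_D = W·d = 1292·4.59 = 5930.3 kN·m/m
FS = M_R / M_D = 26018.3 / 5930.3 = 4.387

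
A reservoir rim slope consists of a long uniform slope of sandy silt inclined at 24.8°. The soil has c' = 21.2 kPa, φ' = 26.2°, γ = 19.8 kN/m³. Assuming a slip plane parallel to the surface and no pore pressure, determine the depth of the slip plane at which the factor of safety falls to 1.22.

Setting FS = 1.22 in FS = [c' + γz cos²β tanφ'] / [γz sinβ cosβ] and solving for z:
z = c' / [γ cosβ (FS·sinβ − cosβ·tanφ')]
  = 21.2 / [19.8·cos24.8°·(1.22·sin24.8° − cos24.8°·tan26.2°)]
  = 21.2 / [19.8·0.9078·(1.22·0.4195 − 0.9078·0.4921)]
  = 21.2 / 1.1692 = 18.132 m

z = 18.13 m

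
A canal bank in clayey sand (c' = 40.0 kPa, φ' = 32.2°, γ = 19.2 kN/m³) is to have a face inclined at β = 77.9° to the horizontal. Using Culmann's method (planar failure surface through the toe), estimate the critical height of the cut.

Culmann's analysis gives the critical failure plane at α_cr = (β + φ')/2 = (77.9 + 32.2)/2 = 55.1°, and the critical height
H_c = (4c'/γ) · sinβ cosφ' / [1 − cos(β − φ')]
    = (4·40.0/19.2) · sin77.9°·cos32.2° / [1 − cos(45.7°)]
    = 8.333 · 0.9778·0.8462 / [1 − 0.6984]
    = 8.333 · 0.8274 / 0.3016
    = 22.86 m

H_c = 22.86 m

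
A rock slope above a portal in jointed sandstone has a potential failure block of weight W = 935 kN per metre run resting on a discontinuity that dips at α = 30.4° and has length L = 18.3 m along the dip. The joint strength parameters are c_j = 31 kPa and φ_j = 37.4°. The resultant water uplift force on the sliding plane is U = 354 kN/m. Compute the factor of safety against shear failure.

FS = 1.93

Resolving the block weight along and normal to the plane and applying the Mohr–Coulomb strength on the joint:
N' = W cosα − U = 935·cos30.4° − 354 = 452.5 kN/m
Driving force T = W sinα = 935·sin30.4° = 473.1 kN/m
Resisting force R = c_j·L + N'·tanφ_j = 31·18.3 + 452.5·tan37.4° = 567.3 + 345.9 = 913.2 kN/m
FS = R / T = 913.2 / 473.1 = 1.930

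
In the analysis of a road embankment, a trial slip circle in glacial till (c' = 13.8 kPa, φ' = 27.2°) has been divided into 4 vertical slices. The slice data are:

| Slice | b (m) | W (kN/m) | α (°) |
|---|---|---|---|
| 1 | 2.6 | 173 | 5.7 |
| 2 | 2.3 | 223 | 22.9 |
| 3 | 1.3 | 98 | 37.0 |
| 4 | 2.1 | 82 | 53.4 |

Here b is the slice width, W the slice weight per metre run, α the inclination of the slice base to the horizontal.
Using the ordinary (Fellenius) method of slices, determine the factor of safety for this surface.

FS = 1.75

Ordinary method of slices: FS = Σ[c'·Δl_i + (W_i cosα_i)·tanφ'] / Σ W_i sinα_i, with Δl_i = b_i / cosα_i.
Slice 1: Δl = 2.6/cos5.7° = 2.613 m; N'_1 = 173·cos5.7° = 172.1; c'Δl = 36.06; W sinα = 17.2
Slice 2: Δl = 2.3/cos22.9° = 2.497 m; N'_2 = 223·cos22.9° = 205.4; c'Δl = 34.46; W sinα = 86.8
Slice 3: Δl = 1.3/cos37.0° = 1.628 m; N'_3 = 98·cos37.0° = 78.3; c'Δl = 22.46; W sinα = 59.0
Slice 4: Δl = 2.1/cos53.4° = 3.522 m; N'_4 = 82·cos53.4° = 48.9; c'Δl = 48.61; W sinα = 65.8
Σc'Δl = 141.6 kN/m; ΣN' = 504.7 kN/m; ΣW sinα = 228.8 kN/m
Resisting = 141.6 + 504.7·tan27.2° = 141.6 + 259.4 = 401.0 kN/m
FS = 401.0 / 228.8 = 1.753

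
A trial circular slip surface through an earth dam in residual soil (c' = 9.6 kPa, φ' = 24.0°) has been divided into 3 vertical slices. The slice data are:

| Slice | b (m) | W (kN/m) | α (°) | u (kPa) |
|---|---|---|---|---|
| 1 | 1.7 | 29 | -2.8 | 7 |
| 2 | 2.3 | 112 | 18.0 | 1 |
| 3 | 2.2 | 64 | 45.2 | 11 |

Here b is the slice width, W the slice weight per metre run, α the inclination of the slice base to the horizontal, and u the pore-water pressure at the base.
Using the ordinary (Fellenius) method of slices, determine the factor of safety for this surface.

FS = 1.63

Ordinary method of slices: FS = Σ[c'·Δl_i + (W_i cosα_i − u_i·Δl_i)·tanφ'] / Σ W_i sinα_i, with Δl_i = b_i / cosα_i.
Slice 1: Δl = 1.7/cos(-2.8°) = 1.702 m; N'_1 = 29·cos(-2.8°) − 7·1.702 = 17.1; c'Δl = 16.34; W sinα = -1.4
Slice 2: Δl = 2.3/cos18.0° = 2.418 m; N'_2 = 112·cos18.0° − 1·2.418 = 104.1; c'Δl = 23.22; W sinα = 34.6
Slice 3: Δl = 2.2/cos45.2° = 3.122 m; N'_3 = 64·cos45.2° − 11·3.122 = 10.8; c'Δl = 29.97; W sinα = 45.4
Σc'Δl = 69.5 kN/m; ΣN' = 131.9 kN/m; ΣW sinα = 78.6 kN/m
Resisting = 69.5 + 131.9·tan24.0° = 69.5 + 58.7 = 128.3 kN/m
FS = 128.3 / 78.6 = 1.632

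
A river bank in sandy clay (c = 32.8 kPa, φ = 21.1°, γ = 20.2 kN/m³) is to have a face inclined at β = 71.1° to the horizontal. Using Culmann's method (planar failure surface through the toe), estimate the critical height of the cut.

H_c = 16.05 m

Culmann's analysis gives the critical failure plane at α_cr = (β + φ)/2 = (71.1 + 21.1)/2 = 46.1°, and the critical height
H_c = (4c/γ) · sinβ cosφ / [1 − cos(β − φ)]
    = (4·32.8/20.2) · sin71.1°·cos21.1° / [1 − cos(50.0°)]
    = 6.495 · 0.9461·0.9330 / [1 − 0.6428]
    = 6.495 · 0.8827 / 0.3572
    = 16.05 m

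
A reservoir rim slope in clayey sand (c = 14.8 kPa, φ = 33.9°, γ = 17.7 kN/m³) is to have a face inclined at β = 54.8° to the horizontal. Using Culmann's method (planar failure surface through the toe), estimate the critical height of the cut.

H_c = 34.48 m

Culmann's analysis gives the critical failure plane at α_cr = (β + φ)/2 = (54.8 + 33.9)/2 = 44.3°, and the critical height
H_c = (4c/γ) · sinβ cosφ / [1 − cos(β − φ)]
    = (4·14.8/17.7) · sin54.8°·cos33.9° / [1 − cos(20.9°)]
    = 3.345 · 0.8171·0.8300 / [1 − 0.9342]
    = 3.345 · 0.6782 / 0.0658
    = 34.48 m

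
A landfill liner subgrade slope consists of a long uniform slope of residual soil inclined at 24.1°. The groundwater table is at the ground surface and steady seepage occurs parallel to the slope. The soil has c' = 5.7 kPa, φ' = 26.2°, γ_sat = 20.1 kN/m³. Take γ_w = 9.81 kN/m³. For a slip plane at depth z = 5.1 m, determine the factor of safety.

FS = 0.71

With seepage parallel to the slope and the water table at the surface, the effective normal stress on the slip plane uses the buoyant unit weight γ' = γ_sat − γ_w while the driving shear stress uses γ_sat:
FS = [c' + γ' z cos²β tanφ'] / [γ_sat z sinβ cosβ]
γ' = 20.1 − 9.81 = 10.29 kN/m³
Numerator = 5.7 + 10.29·5.1·cos²24.1°·tan26.2° = 5.7 + 10.29·5.1·0.8333·0.4921 = 27.217 kPa
Denominator = 20.1·5.1·sin24.1°·cos24.1° = 20.1·5.1·0.4083·0.9128 = 38.209 kPa
FS = 27.217 / 38.209 = 0.712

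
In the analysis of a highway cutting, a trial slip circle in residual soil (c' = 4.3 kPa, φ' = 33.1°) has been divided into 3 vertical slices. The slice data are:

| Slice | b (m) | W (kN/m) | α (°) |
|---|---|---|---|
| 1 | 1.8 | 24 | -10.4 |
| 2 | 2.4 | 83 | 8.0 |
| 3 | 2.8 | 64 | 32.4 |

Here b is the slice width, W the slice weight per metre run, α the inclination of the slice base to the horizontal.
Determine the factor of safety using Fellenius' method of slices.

FS = 3.29

Ordinary method of slices: FS = Σ[c'·Δl_i + (W_i cosα_i)·tanφ'] / Σ W_i sinα_i, with Δl_i = b_i / cosα_i.
Slice 1: Δl = 1.8/cos(-10.4°) = 1.830 m; N'_1 = 24·cos(-10.4°) = 23.6; c'Δl = 7.87; W sinα = -4.3
Slice 2: Δl = 2.4/cos8.0° = 2.424 m; N'_2 = 83·cos8.0° = 82.2; c'Δl = 10.42; W sinα = 11.6
Slice 3: Δl = 2.8/cos32.4° = 3.316 m; N'_3 = 64·cos32.4° = 54.0; c'Δl = 14.26; W sinα = 34.3
Σc'Δl = 32.6 kN/m; ΣN' = 159.8 kN/m; ΣW sinα = 41.5 kN/m
Resisting = 32.6 + 159.8·tan33.1° = 32.6 + 104.2 = 136.7 kN/m
FS = 136.7 / 41.5 = 3.294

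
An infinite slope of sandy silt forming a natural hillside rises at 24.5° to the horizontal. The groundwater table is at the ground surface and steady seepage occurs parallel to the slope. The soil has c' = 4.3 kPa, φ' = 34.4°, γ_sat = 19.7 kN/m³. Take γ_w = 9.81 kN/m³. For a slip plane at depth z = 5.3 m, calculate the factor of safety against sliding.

With seepage parallel to the slope and the water table at the surface, the effective normal stress on the slip plane uses the buoyant unit weight γ' = γ_sat − γ_w while the driving shear stress uses γ_sat:
FS = [c' + γ' z cos²β tanφ'] / [γ_sat z sinβ cosβ]
γ' = 19.7 − 9.81 = 9.89 kN/m³
Numerator = 4.3 + 9.89·5.3·cos²24.5°·tan34.4° = 4.3 + 9.89·5.3·0.8280·0.6847 = 34.019 kPa
Denominator = 19.7·5.3·sin24.5°·cos24.5° = 19.7·5.3·0.4147·0.9100 = 39.400 kPa
FS = 34.019 / 39.400 = 0.863

FS = 0.86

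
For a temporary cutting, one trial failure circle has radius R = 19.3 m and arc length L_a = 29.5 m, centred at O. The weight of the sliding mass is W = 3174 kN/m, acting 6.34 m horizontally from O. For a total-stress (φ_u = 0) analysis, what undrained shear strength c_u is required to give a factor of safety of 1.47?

c_u = 52.0 kPa

FS = c_u·L_a·R / (W·d), so c_u = FS·W·d / (L_a·R).
c_u = 1.47·3174·6.34 / (29.50·19.3) = 29581.0 / 569.35 = 51.96 kPa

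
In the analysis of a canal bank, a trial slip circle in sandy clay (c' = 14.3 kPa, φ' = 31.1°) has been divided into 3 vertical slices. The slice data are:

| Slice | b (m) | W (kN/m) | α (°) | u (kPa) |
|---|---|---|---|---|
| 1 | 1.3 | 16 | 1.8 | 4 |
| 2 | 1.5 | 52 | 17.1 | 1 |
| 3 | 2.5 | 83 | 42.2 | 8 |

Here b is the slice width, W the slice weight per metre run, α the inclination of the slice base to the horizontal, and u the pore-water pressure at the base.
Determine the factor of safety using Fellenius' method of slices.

Ordinary method of slices: FS = Σ[c'·Δl_i + (W_i cosα_i − u_i·Δl_i)·tanφ'] / Σ W_i sinα_i, with Δl_i = b_i / cosα_i.
Slice 1: Δl = 1.3/cos1.8° = 1.301 m; N'_1 = 16·cos1.8° − 4·1.301 = 10.8; c'Δl = 18.60; W sinα = 0.5
Slice 2: Δl = 1.5/cos17.1° = 1.569 m; N'_2 = 52·cos17.1° − 1·1.569 = 48.1; c'Δl = 22.44; W sinα = 15.3
Slice 3: Δl = 2.5/cos42.2° = 3.375 m; N'_3 = 83·cos42.2° − 8·3.375 = 34.5; c'Δl = 48.26; W sinα = 55.8
Σc'Δl = 89.3 kN/m; ΣN' = 93.4 kN/m; ΣW sinα = 71.5 kN/m
Resisting = 89.3 + 93.4·tan31.1° = 89.3 + 56.3 = 145.6 kN/m
FS = 145.6 / 71.5 = 2.036

FS = 2.04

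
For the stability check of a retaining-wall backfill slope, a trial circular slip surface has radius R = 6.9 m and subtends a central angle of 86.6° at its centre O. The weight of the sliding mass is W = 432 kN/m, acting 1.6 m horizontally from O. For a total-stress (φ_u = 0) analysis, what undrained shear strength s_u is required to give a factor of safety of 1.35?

s_u = 13.0 kPa

FS = s_u·L_a·R / (W·d), so s_u = FS·W·d / (L_a·R).
Arc length L_a = R·θ = 6.9·(86.6°·π/180) = 6.9·1.5115 = 10.43 m
s_u = 1.35·432·1.6 / (10.43·6.9) = 933.1 / 71.96 = 12.97 kPa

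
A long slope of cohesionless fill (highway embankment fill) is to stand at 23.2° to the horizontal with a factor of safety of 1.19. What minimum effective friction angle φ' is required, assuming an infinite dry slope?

φ' = 27.0°

FS = tanφ'/tanβ ⇒ tanφ' = FS · tanβ = 1.19 · tan23.2° = 0.5100
φ' = arctan(0.5100) = 27.02°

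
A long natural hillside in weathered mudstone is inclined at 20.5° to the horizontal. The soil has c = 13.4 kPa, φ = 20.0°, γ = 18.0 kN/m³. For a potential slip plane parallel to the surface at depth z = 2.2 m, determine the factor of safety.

FS = 2.01

For an infinite slope with a slip plane parallel to the surface (no pore pressure): FS = [c + γz cos²β tanφ] / [γz sinβ cosβ].
γz = 18.0·2.2 = 39.60 kN/m²
Numerator = 13.4 + 39.60·cos²20.5°·tan20.0° = 13.4 + 39.60·0.8774·0.3640 = 26.046 kPa
Denominator = 39.60·sin20.5°·cos20.5° = 39.60·0.3502·0.9367 = 12.990 kPa
FS = 26.046 / 12.990 = 2.005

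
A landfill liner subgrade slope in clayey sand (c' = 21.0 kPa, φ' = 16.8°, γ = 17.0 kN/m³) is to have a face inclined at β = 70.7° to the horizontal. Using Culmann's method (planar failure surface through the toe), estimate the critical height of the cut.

Culmann's analysis gives the critical failure plane at α_cr = (β + φ')/2 = (70.7 + 16.8)/2 = 43.8°, and the critical height
H_c = (4c'/γ) · sinβ cosφ' / [1 − cos(β − φ')]
    = (4·21.0/17.0) · sin70.7°·cos16.8° / [1 − cos(53.9°)]
    = 4.941 · 0.9438·0.9573 / [1 − 0.5892]
    = 4.941 · 0.9035 / 0.4108
    = 10.87 m

H_c = 10.87 m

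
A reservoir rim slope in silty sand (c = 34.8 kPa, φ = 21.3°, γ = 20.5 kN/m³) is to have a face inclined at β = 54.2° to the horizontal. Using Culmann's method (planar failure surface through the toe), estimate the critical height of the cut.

Culmann's analysis gives the critical failure plane at α_cr = (β + φ)/2 = (54.2 + 21.3)/2 = 37.8°, and the critical height
H_c = (4c/γ) · sinβ cosφ / [1 − cos(β − φ)]
    = (4·34.8/20.5) · sin54.2°·cos21.3° / [1 − cos(32.9°)]
    = 6.790 · 0.8111·0.9317 / [1 − 0.8396]
    = 6.790 · 0.7557 / 0.1604
    = 31.99 m

H_c = 31.99 m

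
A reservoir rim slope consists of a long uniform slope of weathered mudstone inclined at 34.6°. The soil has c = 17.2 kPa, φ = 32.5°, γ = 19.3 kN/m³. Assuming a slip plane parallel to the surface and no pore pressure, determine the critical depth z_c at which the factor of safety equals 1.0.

Setting FS = 1.00 in FS = [c + γz cos²β tanφ] / [γz sinβ cosβ] and solving for z:
z = c / [γ cosβ (FS·sinβ − cosβ·tanφ)]
  = 17.2 / [19.3·cos34.6°·(1.00·sin34.6° − cos34.6°·tan32.5°)]
  = 17.2 / [19.3·0.8231·(1.00·0.5678 − 0.8231·0.6371)]
  = 17.2 / 0.6902 = 24.919 m

z_c = 24.92 m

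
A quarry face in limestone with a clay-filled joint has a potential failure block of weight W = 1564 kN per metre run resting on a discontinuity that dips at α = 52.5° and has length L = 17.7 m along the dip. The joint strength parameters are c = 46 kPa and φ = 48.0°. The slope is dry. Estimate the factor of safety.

Resolving the block weight along and normal to the plane and applying the Mohr–Coulomb strength on the joint:
N' = W cosα = 1564·cos52.5° = 952.1 kN/m
Driving force T = W sinα = 1564·sin52.5° = 1240.8 kN/m
Resisting force R = c·L + N'·tanφ = 46·17.7 + 952.1·tan48.0° = 814.2 + 1057.4 = 1871.6 kN/m
FS = R / T = 1871.6 / 1240.8 = 1.508

FS = 1.51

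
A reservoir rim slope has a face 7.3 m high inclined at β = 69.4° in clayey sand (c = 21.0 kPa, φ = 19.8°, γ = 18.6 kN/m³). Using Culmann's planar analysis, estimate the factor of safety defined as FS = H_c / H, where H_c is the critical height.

FS = 1.55

H_c = (4c/γ) · sinβ cosφ / [1 − cos(β − φ)]
    = (4·21.0/18.6) · sin69.4°·cos19.8° / [1 − cos49.6°]
    = 4.516 · 0.8807 / 0.3519 = 11.30 m
FS = H_c / H = 11.30 / 7.3 = 1.548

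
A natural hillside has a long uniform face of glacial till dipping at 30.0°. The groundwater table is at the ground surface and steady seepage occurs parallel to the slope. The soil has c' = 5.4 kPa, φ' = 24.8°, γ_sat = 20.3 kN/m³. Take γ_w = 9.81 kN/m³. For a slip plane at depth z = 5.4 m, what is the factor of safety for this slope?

With seepage parallel to the slope and the water table at the surface, the effective normal stress on the slip plane uses the buoyant unit weight γ' = γ_sat − γ_w while the driving shear stress uses γ_sat:
FS = [c' + γ' z cos²β tanφ'] / [γ_sat z sinβ cosβ]
γ' = 20.3 − 9.81 = 10.49 kN/m³
Numerator = 5.4 + 10.49·5.4·cos²30.0°·tan24.8° = 5.4 + 10.49·5.4·0.7500·0.4621 = 25.031 kPa
Denominator = 20.3·5.4·sin30.0°·cos30.0° = 20.3·5.4·0.5000·0.8660 = 47.467 kPa
FS = 25.031 / 47.467 = 0.527

FS = 0.53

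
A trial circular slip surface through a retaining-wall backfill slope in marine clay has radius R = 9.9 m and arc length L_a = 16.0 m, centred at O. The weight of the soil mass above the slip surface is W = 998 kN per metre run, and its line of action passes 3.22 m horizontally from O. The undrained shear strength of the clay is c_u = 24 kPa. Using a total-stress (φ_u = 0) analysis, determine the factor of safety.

FS = 1.18

Taking moments about the centre O, the resisting moment is provided by the undrained shear strength acting along the arc:
M_R = c_u·L_a·R = 24·16.00·9.9 = 3801.6 kN·m/m
M_D = W·d = 998·3.22 = 3213.6 kN·m/m
FS = M_R / M_D = 3801.6 / 3213.6 = 1.183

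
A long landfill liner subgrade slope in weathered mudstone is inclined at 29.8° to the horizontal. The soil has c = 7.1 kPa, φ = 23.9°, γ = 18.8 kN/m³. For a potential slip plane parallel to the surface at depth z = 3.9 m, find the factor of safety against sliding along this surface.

FS = 1.00

For an infinite slope with a slip plane parallel to the surface (no pore pressure): FS = [c + γz cos²β tanφ] / [γz sinβ cosβ].
γz = 18.8·3.9 = 73.32 kN/m²
Numerator = 7.1 + 73.32·cos²29.8°·tan23.9° = 7.1 + 73.32·0.7530·0.4431 = 31.566 kPa
Denominator = 73.32·sin29.8°·cos29.8° = 73.32·0.4970·0.8678 = 31.620 kPa
FS = 31.566 / 31.620 = 0.998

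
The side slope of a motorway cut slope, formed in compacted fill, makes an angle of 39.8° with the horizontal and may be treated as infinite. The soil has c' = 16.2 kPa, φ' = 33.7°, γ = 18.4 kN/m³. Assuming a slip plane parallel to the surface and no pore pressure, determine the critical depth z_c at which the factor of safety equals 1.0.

Setting FS = 1.00 in FS = [c' + γz cos²β tanφ'] / [γz sinβ cosβ] and solving for z:
z = c' / [γ cosβ (FS·sinβ − cosβ·tanφ')]
  = 16.2 / [18.4·cos39.8°·(1.00·sin39.8° − cos39.8°·tan33.7°)]
  = 16.2 / [18.4·0.7683·(1.00·0.6401 − 0.7683·0.6669)]
  = 16.2 / 1.8056 = 8.972 m

z_c = 8.97 m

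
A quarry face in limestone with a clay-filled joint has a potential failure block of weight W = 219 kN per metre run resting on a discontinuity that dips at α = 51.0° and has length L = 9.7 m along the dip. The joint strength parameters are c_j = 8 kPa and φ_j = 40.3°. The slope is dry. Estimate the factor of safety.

Resolving the block weight along and normal to the plane and applying the Mohr–Coulomb strength on the joint:
N' = W cosα = 219·cos51.0° = 137.8 kN/m
Driving force T = W sinα = 219·sin51.0° = 170.2 kN/m
Resisting force R = c_j·L + N'·tanφ_j = 8·9.7 + 137.8·tan40.3° = 77.6 + 116.9 = 194.5 kN/m
FS = R / T = 194.5 / 170.2 = 1.143

FS = 1.14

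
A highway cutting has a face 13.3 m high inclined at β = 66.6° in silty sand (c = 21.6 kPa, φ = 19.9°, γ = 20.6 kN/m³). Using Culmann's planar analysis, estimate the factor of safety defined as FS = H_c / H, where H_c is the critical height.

H_c = (4c/γ) · sinβ cosφ / [1 − cos(β − φ)]
    = (4·21.6/20.6) · sin66.6°·cos19.9° / [1 − cos46.7°]
    = 4.194 · 0.8630 / 0.3142 = 11.52 m
FS = H_c / H = 11.52 / 13.3 = 0.866

FS = 0.87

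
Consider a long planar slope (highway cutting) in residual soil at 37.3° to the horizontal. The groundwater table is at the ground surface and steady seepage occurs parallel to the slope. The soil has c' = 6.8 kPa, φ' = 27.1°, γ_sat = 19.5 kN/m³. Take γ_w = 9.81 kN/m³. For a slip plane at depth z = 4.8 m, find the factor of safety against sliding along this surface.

FS = 0.48

With seepage parallel to the slope and the water table at the surface, the effective normal stress on the slip plane uses the buoyant unit weight γ' = γ_sat − γ_w while the driving shear stress uses γ_sat:
FS = [c' + γ' z cos²β tanφ'] / [γ_sat z sinβ cosβ]
γ' = 19.5 − 9.81 = 9.69 kN/m³
Numerator = 6.8 + 9.69·4.8·cos²37.3°·tan27.1° = 6.8 + 9.69·4.8·0.6328·0.5117 = 21.861 kPa
Denominator = 19.5·4.8·sin37.3°·cos37.3° = 19.5·4.8·0.6060·0.7955 = 45.120 kPa
FS = 21.861 / 45.120 = 0.485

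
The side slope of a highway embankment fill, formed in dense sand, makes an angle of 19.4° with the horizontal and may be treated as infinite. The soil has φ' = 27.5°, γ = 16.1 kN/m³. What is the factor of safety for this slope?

FS = 1.48

For a dry cohesionless infinite slope the factor of safety is FS = tanφ' / tanβ.
FS = tan27.5° / tan19.4° = 0.5206 / 0.3522 = 1.478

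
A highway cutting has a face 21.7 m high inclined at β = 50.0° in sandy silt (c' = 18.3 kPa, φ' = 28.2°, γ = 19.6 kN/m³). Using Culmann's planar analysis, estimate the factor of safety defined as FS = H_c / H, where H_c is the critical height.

H_c = (4c'/γ) · sinβ cosφ' / [1 − cos(β − φ')]
    = (4·18.3/19.6) · sin50.0°·cos28.2° / [1 − cos21.8°]
    = 3.735 · 0.6751 / 0.0715 = 35.26 m
FS = H_c / H = 35.26 / 21.7 = 1.625

FS = 1.62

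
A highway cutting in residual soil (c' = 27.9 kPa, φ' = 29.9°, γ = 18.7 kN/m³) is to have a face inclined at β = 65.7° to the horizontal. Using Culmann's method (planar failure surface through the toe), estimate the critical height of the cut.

H_c = 24.96 m

Culmann's analysis gives the critical failure plane at α_cr = (β + φ')/2 = (65.7 + 29.9)/2 = 47.8°, and the critical height
H_c = (4c'/γ) · sinβ cosφ' / [1 − cos(β − φ')]
    = (4·27.9/18.7) · sin65.7°·cos29.9° / [1 − cos(35.8°)]
    = 5.968 · 0.9114·0.8669 / [1 − 0.8111]
    = 5.968 · 0.7901 / 0.1889
    = 24.96 m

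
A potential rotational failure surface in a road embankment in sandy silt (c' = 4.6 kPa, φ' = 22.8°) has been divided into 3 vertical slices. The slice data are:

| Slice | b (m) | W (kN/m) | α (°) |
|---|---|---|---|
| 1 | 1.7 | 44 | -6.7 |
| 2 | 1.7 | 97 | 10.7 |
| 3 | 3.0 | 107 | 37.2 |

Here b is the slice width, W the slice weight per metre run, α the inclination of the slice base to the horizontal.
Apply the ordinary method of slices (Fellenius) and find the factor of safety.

FS = 1.64

Ordinary method of slices: FS = Σ[c'·Δl_i + (W_i cosα_i)·tanφ'] / Σ W_i sinα_i, with Δl_i = b_i / cosα_i.
Slice 1: Δl = 1.7/cos(-6.7°) = 1.712 m; N'_1 = 44·cos(-6.7°) = 43.7; c'Δl = 7.87; W sinα = -5.1
Slice 2: Δl = 1.7/cos10.7° = 1.730 m; N'_2 = 97·cos10.7° = 95.3; c'Δl = 7.96; W sinα = 18.0
Slice 3: Δl = 3.0/cos37.2° = 3.766 m; N'_3 = 107·cos37.2° = 85.2; c'Δl = 17.33; W sinα = 64.7
Σc'Δl = 33.2 kN/m; ΣN' = 224.2 kN/m; ΣW sinα = 77.6 kN/m
Resisting = 33.2 + 224.2·tan22.8° = 33.2 + 94.3 = 127.4 kN/m
FS = 127.4 / 77.6 = 1.643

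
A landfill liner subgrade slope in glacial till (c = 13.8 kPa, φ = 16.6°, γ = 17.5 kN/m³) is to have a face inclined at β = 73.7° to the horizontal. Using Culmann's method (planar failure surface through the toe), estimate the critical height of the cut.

H_c = 6.35 m

Culmann's analysis gives the critical failure plane at α_cr = (β + φ)/2 = (73.7 + 16.6)/2 = 45.2°, and the critical height
H_c = (4c/γ) · sinβ cosφ / [1 − cos(β − φ)]
    = (4·13.8/17.5) · sin73.7°·cos16.6° / [1 − cos(57.1°)]
    = 3.154 · 0.9598·0.9583 / [1 − 0.5432]
    = 3.154 · 0.9198 / 0.4568
    = 6.35 m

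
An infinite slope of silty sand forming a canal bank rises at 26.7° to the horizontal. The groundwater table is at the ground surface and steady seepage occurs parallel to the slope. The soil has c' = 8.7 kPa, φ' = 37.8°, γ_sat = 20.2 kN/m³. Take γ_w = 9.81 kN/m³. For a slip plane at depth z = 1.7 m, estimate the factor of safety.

With seepage parallel to the slope and the water table at the surface, the effective normal stress on the slip plane uses the buoyant unit weight γ' = γ_sat − γ_w while the driving shear stress uses γ_sat:
FS = [c' + γ' z cos²β tanφ'] / [γ_sat z sinβ cosβ]
γ' = 20.2 − 9.81 = 10.39 kN/m³
Numerator = 8.7 + 10.39·1.7·cos²26.7°·tan37.8° = 8.7 + 10.39·1.7·0.7981·0.7757 = 19.635 kPa
Denominator = 20.2·1.7·sin26.7°·cos26.7° = 20.2·1.7·0.4493·0.8934 = 13.784 kPa
FS = 19.635 / 13.784 = 1.424

FS = 1.42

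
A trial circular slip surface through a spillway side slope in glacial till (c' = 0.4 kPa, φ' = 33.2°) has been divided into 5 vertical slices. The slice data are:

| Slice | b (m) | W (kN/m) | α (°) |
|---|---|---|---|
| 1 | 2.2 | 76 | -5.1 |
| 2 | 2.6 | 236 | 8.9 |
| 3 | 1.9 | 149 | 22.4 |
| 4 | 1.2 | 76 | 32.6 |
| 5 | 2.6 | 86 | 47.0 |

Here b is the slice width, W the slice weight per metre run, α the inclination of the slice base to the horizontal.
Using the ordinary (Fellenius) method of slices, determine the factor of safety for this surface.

FS = 1.98

Ordinary method of slices: FS = Σ[c'·Δl_i + (W_i cosα_i)·tanφ'] / Σ W_i sinα_i, with Δl_i = b_i / cosα_i.
Slice 1: Δl = 2.2/cos(-5.1°) = 2.209 m; N'_1 = 76·cos(-5.1°) = 75.7; c'Δl = 0.88; W sinα = -6.8
Slice 2: Δl = 2.6/cos8.9° = 2.632 m; N'_2 = 236·cos8.9° = 233.2; c'Δl = 1.05; W sinα = 36.5
Slice 3: Δl = 1.9/cos22.4° = 2.055 m; N'_3 = 149·cos22.4° = 137.8; c'Δl = 0.82; W sinα = 56.8
Slice 4: Δl = 1.2/cos32.6° = 1.424 m; N'_4 = 76·cos32.6° = 64.0; c'Δl = 0.57; W sinα = 40.9
Slice 5: Δl = 2.6/cos47.0° = 3.812 m; N'_5 = 86·cos47.0° = 58.7; c'Δl = 1.52; W sinα = 62.9
Σc'Δl = 4.9 kN/m; ΣN' = 569.3 kN/m; ΣW sinα = 190.4 kN/m
Resisting = 4.9 + 569.3·tan33.2° = 4.9 + 372.5 = 377.4 kN/m
FS = 377.4 / 190.4 = 1.982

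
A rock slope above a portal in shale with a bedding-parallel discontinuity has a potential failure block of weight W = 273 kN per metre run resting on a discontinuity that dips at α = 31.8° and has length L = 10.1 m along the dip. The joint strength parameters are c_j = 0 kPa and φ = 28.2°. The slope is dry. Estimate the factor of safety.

FS = 0.86

Resolving the block weight along and normal to the plane and applying the Mohr–Coulomb strength on the joint:
N' = W cosα = 273·cos31.8° = 232.0 kN/m
Driving force T = W sinα = 273·sin31.8° = 143.9 kN/m
Resisting force R = c_j·L + N'·tanφ = 0·10.1 + 232.0·tan28.2° = 0.0 + 124.4 = 124.4 kN/m
FS = R / T = 124.4 / 143.9 = 0.865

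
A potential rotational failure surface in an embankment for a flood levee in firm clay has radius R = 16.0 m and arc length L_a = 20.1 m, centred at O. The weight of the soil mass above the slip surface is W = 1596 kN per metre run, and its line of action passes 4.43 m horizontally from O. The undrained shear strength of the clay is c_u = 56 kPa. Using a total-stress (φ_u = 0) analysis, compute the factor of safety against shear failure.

Taking moments about the centre O, the resisting moment is provided by the undrained shear strength acting along the arc:
M_R = c_u·L_a·R = 56·20.10·16.0 = 18009.6 kN·m/m
M_D = W·d = 1596·4.43 = 7070.3 kN·m/m
FS = M_R / M_D = 18009.6 / 7070.3 = 2.547

FS = 2.55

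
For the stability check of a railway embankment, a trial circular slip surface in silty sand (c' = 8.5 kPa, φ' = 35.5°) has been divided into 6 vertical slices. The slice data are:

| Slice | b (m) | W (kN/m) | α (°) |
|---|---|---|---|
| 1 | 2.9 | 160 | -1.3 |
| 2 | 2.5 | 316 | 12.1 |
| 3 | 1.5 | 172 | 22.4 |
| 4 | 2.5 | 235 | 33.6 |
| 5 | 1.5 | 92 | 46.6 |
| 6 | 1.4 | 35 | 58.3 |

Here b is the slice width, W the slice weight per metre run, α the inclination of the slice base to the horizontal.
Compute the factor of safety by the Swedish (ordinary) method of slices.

Ordinary method of slices: FS = Σ[c'·Δl_i + (W_i cosα_i)·tanφ'] / Σ W_i sinα_i, with Δl_i = b_i / cosα_i.
Slice 1: Δl = 2.9/cos(-1.3°) = 2.901 m; N'_1 = 160·cos(-1.3°) = 160.0; c'Δl = 24.66; W sinα = -3.6
Slice 2: Δl = 2.5/cos12.1° = 2.557 m; N'_2 = 316·cos12.1° = 309.0; c'Δl = 21.73; W sinα = 66.2
Slice 3: Δl = 1.5/cos22.4° = 1.622 m; N'_3 = 172·cos22.4° = 159.0; c'Δl = 13.79; W sinα = 65.5
Slice 4: Δl = 2.5/cos33.6° = 3.001 m; N'_4 = 235·cos33.6° = 195.7; c'Δl = 25.51; W sinα = 130.0
Slice 5: Δl = 1.5/cos46.6° = 2.183 m; N'_5 = 92·cos46.6° = 63.2; c'Δl = 18.56; W sinα = 66.8
Slice 6: Δl = 1.4/cos58.3° = 2.664 m; N'_6 = 35·cos58.3° = 18.4; c'Δl = 22.65; W sinα = 29.8
Σc'Δl = 126.9 kN/m; ΣN' = 905.3 kN/m; ΣW sinα = 354.8 kN/m
Resisting = 126.9 + 905.3·tan35.5° = 126.9 + 645.7 = 772.6 kN/m
FS = 772.6 / 354.8 = 2.178

FS = 2.18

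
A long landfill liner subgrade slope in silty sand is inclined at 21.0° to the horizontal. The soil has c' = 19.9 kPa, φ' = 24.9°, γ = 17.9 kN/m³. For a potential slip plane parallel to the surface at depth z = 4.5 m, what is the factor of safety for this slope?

For an infinite slope with a slip plane parallel to the surface (no pore pressure): FS = [c' + γz cos²β tanφ'] / [γz sinβ cosβ].
γz = 17.9·4.5 = 80.55 kN/m²
Numerator = 19.9 + 80.55·cos²21.0°·tan24.9° = 19.9 + 80.55·0.8716·0.4642 = 52.488 kPa
Denominator = 80.55·sin21.0°·cos21.0° = 80.55·0.3584·0.9336 = 26.949 kPa
FS = 52.488 / 26.949 = 1.948

FS = 1.95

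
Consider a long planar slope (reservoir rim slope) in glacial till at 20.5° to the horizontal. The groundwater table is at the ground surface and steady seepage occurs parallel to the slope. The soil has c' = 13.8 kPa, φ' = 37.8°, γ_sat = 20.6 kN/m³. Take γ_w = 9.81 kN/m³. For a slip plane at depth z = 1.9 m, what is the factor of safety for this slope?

With seepage parallel to the slope and the water table at the surface, the effective normal stress on the slip plane uses the buoyant unit weight γ' = γ_sat − γ_w while the driving shear stress uses γ_sat:
FS = [c' + γ' z cos²β tanφ'] / [γ_sat z sinβ cosβ]
γ' = 20.6 − 9.81 = 10.79 kN/m³
Numerator = 13.8 + 10.79·1.9·cos²20.5°·tan37.8° = 13.8 + 10.79·1.9·0.8774·0.7757 = 27.752 kPa
Denominator = 20.6·1.9·sin20.5°·cos20.5° = 20.6·1.9·0.3502·0.9367 = 12.839 kPa
FS = 27.752 / 12.839 = 2.162

FS = 2.16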